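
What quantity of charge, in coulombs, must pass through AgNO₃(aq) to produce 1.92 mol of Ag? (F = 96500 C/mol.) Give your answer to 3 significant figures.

1.85×10^5 C

Ag⁺ + e⁻ → Ag, so n(e⁻) = 1 × 1.92 = 1.920 mol
Q = 1.920 × 96500 = 1.853×10^5 C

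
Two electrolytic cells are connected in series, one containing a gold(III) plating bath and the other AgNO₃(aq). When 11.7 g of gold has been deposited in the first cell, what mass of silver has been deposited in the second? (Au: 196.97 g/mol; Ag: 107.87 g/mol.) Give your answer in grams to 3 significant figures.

n(Au) = 11.7 / 196.97 = 0.05940 mol
Au³⁺ + 3e⁻ → Au, so n(e⁻) = 3 × 0.05940 = 0.1782 mol
Since the cells are in series, n(e⁻) in the Ag cell is also 0.1782 mol.
Ag⁺ + e⁻ → Ag, so n(Ag) = 0.1782 mol
m(Ag) = 0.1782 × 107.87 = 19.2 g

19.2 g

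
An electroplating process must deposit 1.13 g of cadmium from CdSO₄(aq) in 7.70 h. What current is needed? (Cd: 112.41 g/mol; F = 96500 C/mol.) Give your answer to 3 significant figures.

0.0700 A

n(Cd) = 1.13 / 112.41 = 0.01005 mol
Cd²⁺ + 2e⁻ → Cd, so n(e⁻) = 2 × 0.01005 = 0.02010 mol
Q = 0.02010 × 96500 = 1940 C
I = Q / t = 1940 / 27720 s = 0.0700 A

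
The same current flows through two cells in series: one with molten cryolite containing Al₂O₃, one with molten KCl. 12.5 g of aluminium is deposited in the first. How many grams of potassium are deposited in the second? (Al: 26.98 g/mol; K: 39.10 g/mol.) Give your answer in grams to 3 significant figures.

n(Al) = 12.5 / 26.98 = 0.4633 mol
Al³⁺ + 3e⁻ → Al, so n(e⁻) = 3 × 0.4633 = 1.390 mol
Since the cells are in series, n(e⁻) in the K cell is also 1.390 mol.
K⁺ + e⁻ → K, so n(K) = 1.390 mol
m(K) = 1.390 × 39.10 = 54.3 g

54.3 g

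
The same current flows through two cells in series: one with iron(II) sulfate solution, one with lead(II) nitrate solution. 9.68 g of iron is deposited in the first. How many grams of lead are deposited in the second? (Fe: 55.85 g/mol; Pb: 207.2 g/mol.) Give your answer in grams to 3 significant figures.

35.9 g

n(Fe) = 9.68 / 55.85 = 0.1733 mol
Fe²⁺ + 2e⁻ → Fe, so n(e⁻) = 2 × 0.1733 = 0.3466 mol
Since the cells are in series, n(e⁻) in the Pb cell is also 0.3466 mol.
Pb²⁺ + 2e⁻ → Pb, so n(Pb) = 0.3466 / 2 = 0.1733 mol
m(Pb) = 0.1733 × 207.2 = 35.9 g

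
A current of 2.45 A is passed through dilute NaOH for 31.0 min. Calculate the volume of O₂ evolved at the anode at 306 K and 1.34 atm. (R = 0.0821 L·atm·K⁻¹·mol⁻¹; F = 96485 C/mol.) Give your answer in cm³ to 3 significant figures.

221 cm³

Q = It = 2.45 × 1860 = 4557 C
n(e⁻) = 4557 / 96485 = 0.04723 mol
2H₂O → O₂ + 4H⁺ + 4e⁻, so n(O₂) = 0.04723 / 4 = 0.01181 mol
V = nRT/P = 0.01181 × 0.0821 × 306 / 1.34 = 0.2214 L
= 221 cm³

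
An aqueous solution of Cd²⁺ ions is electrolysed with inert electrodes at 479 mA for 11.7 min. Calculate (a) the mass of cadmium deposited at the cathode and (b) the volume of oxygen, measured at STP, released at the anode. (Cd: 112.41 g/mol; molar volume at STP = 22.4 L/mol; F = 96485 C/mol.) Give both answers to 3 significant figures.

Q = 0.479 × 702 = 336.3 C; n(e⁻) = 336.3 / 96485 = 0.003486 mol
Cathode: Cd²⁺ + 2e⁻ → Cd → n(Cd) = 0.003486/2 = 0.001743 mol → 0.196 g
Anode: 2H₂O → O₂ + 4H⁺ + 4e⁻ → n(O₂) = 0.003486/4 = 8.715×10^-4 mol → 0.0195 L

0.196 g Cd; 0.0195 L O₂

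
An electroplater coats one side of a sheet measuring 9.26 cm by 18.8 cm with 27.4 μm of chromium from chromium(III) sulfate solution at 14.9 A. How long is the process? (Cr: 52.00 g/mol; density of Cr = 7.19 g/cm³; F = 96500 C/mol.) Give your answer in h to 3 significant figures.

0.356 h

Plated area = 9.26 × 18.8 = 174.1 cm²
Volume = 174.1 × 27.4×10⁻⁴ cm = 0.4770 cm³
m(Cr) = 0.4770 × 7.19 = 3.430 g
n(Cr) = 3.430 / 52.00 = 0.06596 mol; n(e⁻) = 3 × 0.06596 = 0.1979 mol
Q = 0.1979 × 96500 = 19100 C
t = 19100 / 14.9 = 1282 s = 0.356 h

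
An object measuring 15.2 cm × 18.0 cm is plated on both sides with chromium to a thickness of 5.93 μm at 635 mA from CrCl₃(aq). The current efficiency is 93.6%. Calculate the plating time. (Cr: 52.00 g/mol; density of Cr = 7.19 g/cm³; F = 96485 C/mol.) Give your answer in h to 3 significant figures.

Plated area = 2 × 15.2 × 18.0 = 547.2 cm²
Volume = 547.2 × 5.93×10⁻⁴ cm = 0.3245 cm³
m(Cr) = 0.3245 × 7.19 = 2.333 g
n(Cr) = 2.333 / 52.00 = 0.04487 mol; n(e⁻) = 3 × 0.04487 = 0.1346 mol
Q = 0.1346 × 96485 / 0.936 = 13870 C
t = 13870 / 0.635 = 21840 s = 6.07 h

6.07 h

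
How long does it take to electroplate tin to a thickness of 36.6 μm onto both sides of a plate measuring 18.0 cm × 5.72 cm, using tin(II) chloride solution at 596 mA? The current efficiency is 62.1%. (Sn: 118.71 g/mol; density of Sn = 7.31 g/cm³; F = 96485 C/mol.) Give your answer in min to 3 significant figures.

403 min

Plated area = 2 × 18.0 × 5.72 = 205.9 cm²
Volume = 205.9 × 36.6×10⁻⁴ cm = 0.7536 cm³
m(Sn) = 0.7536 × 7.31 = 5.509 g
n(Sn) = 5.509 / 118.71 = 0.04641 mol; n(e⁻) = 2 × 0.04641 = 0.09282 mol
Q = 0.09282 × 96485 / 0.621 = 14420 C
t = 14420 / 0.596 = 24190 s = 403 min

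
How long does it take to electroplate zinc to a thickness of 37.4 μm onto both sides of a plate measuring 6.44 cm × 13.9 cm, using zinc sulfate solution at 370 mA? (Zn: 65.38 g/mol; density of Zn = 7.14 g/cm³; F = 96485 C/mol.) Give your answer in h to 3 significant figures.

10.6 h

Plated area = 2 × 6.44 × 13.9 = 179.0 cm²
Volume = 179.0 × 37.4×10⁻⁴ cm = 0.6695 cm³
m(Zn) = 0.6695 × 7.14 = 4.780 g
n(Zn) = 4.780 / 65.38 = 0.07311 mol; n(e⁻) = 2 × 0.07311 = 0.1462 mol
Q = 0.1462 × 96485 = 14110 C
t = 14110 / 0.370 = 38140 s = 10.6 h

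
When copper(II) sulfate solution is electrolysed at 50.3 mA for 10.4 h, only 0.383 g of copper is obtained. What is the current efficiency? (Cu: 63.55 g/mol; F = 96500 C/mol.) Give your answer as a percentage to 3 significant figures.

Q = 0.0503 × 37440 = 1883 C
n(e⁻) = 1883 / 96500 = 0.01951 mol
Cu²⁺ + 2e⁻ → Cu, so theoretical n(Cu) = 0.009755 mol → 0.6199 g
Efficiency = 0.383 / 0.6199 = 0.6178 = 61.8%

61.8%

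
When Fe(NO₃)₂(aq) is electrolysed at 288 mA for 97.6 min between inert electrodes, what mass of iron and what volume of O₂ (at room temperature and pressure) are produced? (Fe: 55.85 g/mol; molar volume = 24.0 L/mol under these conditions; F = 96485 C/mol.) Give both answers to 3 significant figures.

0.488 g Fe; 0.105 L O₂

Q = 0.288 × 5856 = 1687 C; n(e⁻) = 1687 / 96485 = 0.01748 mol
Cathode: Fe²⁺ + 2e⁻ → Fe → n(Fe) = 0.01748/2 = 0.008740 mol → 0.488 g
Anode: 2H₂O → O₂ + 4H⁺ + 4e⁻ → n(O₂) = 0.01748/4 = 0.004370 mol → 0.105 L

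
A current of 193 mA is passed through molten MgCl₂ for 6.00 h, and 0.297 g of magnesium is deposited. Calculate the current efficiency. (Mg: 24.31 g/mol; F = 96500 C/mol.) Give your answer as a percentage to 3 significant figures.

Q = 0.193 × 21600 = 4169 C
n(e⁻) = 4169 / 96500 = 0.04320 mol
Mg²⁺ + 2e⁻ → Mg, so theoretical n(Mg) = 0.02160 mol → 0.5251 g
Efficiency = 0.297 / 0.5251 = 0.5656 = 56.6%

56.6%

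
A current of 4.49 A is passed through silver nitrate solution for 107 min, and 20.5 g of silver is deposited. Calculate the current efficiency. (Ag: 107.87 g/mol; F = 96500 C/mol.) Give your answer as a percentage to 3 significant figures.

Q = 4.49 × 6420 = 28830 C
n(e⁻) = 28830 / 96500 = 0.2988 mol
Ag⁺ + e⁻ → Ag, so theoretical n(Ag) = 0.2988 mol → 32.23 g
Efficiency = 20.5 / 32.23 = 0.6361 = 63.6%

63.6%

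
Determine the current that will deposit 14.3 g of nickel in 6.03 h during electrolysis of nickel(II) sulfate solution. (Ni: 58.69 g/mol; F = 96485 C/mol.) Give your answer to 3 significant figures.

n(Ni) = 14.3 / 58.69 = 0.2437 mol
Ni²⁺ + 2e⁻ → Ni, so n(e⁻) = 2 × 0.2437 = 0.4874 mol
Q = 0.4874 × 96485 = 47030 C
I = Q / t = 47030 / 21708 s = 2.17 A

2.17 A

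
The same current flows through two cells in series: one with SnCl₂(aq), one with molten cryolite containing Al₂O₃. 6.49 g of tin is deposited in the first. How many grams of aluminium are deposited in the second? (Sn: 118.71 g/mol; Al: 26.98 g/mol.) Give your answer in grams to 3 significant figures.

0.983 g

n(Sn) = 6.49 / 118.71 = 0.05467 mol
Sn²⁺ + 2e⁻ → Sn, so n(e⁻) = 2 × 0.05467 = 0.1093 mol
Same current for the same time ⇒ same n(e⁻) = 0.1093 mol in both cells.
Al³⁺ + 3e⁻ → Al, so n(Al) = 0.1093 / 3 = 0.03643 mol
m(Al) = 0.03643 × 26.98 = 0.983 g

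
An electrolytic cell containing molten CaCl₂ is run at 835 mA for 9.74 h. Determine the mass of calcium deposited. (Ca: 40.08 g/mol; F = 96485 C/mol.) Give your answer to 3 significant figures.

6.08 g

Q = 0.835 A × 35064 s = 29280 C
n(e⁻) = 29280 / 96485 = 0.3035 mol
Ca²⁺ + 2e⁻ → Ca, so n(Ca) = 0.3035 / 2 = 0.1518 mol
m = 0.1518 × 40.08 = 6.08 g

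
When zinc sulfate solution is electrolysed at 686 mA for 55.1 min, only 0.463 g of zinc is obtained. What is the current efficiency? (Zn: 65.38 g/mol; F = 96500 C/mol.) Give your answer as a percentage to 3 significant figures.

Q = 0.686 × 3306 = 2268 C
n(e⁻) = 2268 / 96500 = 0.02350 mol
Zn²⁺ + 2e⁻ → Zn, so theoretical n(Zn) = 0.01175 mol → 0.7682 g
Efficiency = 0.463 / 0.7682 = 0.6027 = 60.3%

60.3%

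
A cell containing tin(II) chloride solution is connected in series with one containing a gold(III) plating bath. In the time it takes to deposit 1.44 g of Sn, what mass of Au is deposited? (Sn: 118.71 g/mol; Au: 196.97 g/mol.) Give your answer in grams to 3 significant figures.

1.59 g

n(Sn) = 1.44 / 118.71 = 0.01213 mol
Sn²⁺ + 2e⁻ → Sn, so n(e⁻) = 2 × 0.01213 = 0.02426 mol
The cells are in series, so the same charge (and hence the same n(e⁻) = 0.02426 mol) passes through both.
Au³⁺ + 3e⁻ → Au, so n(Au) = 0.02426 / 3 = 0.008087 mol
m(Au) = 0.008087 × 196.97 = 1.59 g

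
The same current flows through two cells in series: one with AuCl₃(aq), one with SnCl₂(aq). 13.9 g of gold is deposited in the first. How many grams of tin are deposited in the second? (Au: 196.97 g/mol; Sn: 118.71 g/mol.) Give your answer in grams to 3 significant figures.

n(Au) = 13.9 / 196.97 = 0.07057 mol
Au³⁺ + 3e⁻ → Au, so n(e⁻) = 3 × 0.07057 = 0.2117 mol
Same current for the same time ⇒ same n(e⁻) = 0.2117 mol in both cells.
Sn²⁺ + 2e⁻ → Sn, so n(Sn) = 0.2117 / 2 = 0.1059 mol
m(Sn) = 0.1059 × 118.71 = 12.6 g

12.6 g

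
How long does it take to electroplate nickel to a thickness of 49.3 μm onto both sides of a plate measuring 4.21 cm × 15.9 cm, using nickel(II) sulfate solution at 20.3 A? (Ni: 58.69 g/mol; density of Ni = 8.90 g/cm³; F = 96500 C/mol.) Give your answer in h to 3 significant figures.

0.264 h

Plated area = 2 × 4.21 × 15.9 = 133.9 cm²
Volume = 133.9 × 49.3×10⁻⁴ cm = 0.6601 cm³
m(Ni) = 0.6601 × 8.90 = 5.875 g
n(Ni) = 5.875 / 58.69 = 0.1001 mol; n(e⁻) = 2 × 0.1001 = 0.2002 mol
Q = 0.2002 × 96500 = 19320 C
t = 19320 / 20.3 = 951.7 s = 0.264 h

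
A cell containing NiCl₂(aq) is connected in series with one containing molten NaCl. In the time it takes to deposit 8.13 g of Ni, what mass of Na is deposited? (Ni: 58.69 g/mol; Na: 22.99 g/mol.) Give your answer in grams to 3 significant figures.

n(Ni) = 8.13 / 58.69 = 0.1385 mol
Ni²⁺ + 2e⁻ → Ni, so n(e⁻) = 2 × 0.1385 = 0.2770 mol
Same current for the same time ⇒ same n(e⁻) = 0.2770 mol in both cells.
Na⁺ + e⁻ → Na, so n(Na) = 0.2770 mol
m(Na) = 0.2770 × 22.99 = 6.37 g

6.37 g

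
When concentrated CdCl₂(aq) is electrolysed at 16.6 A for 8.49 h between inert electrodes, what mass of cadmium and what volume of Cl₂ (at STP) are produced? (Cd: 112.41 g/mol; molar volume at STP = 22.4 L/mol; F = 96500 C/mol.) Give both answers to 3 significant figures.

Q = 16.6 × 30564 = 5.074×10^5 C; n(e⁻) = 5.074×10^5 / 96500 = 5.258 mol
Cathode: Cd²⁺ + 2e⁻ → Cd → n(Cd) = 5.258/2 = 2.629 mol → 296 g
Anode: 2Cl⁻ → Cl₂ + 2e⁻ → n(Cl₂) = 5.258/2 = 2.629 mol → 58.9 L

296 g Cd; 58.9 L Cl₂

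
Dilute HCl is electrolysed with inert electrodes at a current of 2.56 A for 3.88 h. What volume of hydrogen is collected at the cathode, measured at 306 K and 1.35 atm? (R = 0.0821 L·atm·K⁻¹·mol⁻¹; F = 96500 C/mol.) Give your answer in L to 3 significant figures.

3.45 L

Q = It = 2.56 × 13968 = 35760 C
Moles of electrons = 35760 / 96500 = 0.3706 mol
2H⁺ + 2e⁻ → H₂, so n(H₂) = 0.3706 / 2 = 0.1853 mol
V = nRT/P = 0.1853 × 0.0821 × 306 / 1.35 = 3.448 L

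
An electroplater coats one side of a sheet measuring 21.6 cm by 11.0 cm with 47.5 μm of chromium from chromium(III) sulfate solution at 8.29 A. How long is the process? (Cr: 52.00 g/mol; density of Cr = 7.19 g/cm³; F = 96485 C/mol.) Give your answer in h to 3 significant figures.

Plated area = 21.6 × 11.0 = 237.6 cm²
Volume = 237.6 × 47.5×10⁻⁴ cm = 1.129 cm³
m(Cr) = 1.129 × 7.19 = 8.118 g
n(Cr) = 8.118 / 52.00 = 0.1561 mol; n(e⁻) = 3 × 0.1561 = 0.4683 mol
Q = 0.4683 × 96485 = 45180 C
t = 45180 / 8.29 = 5450 s = 1.51 h

1.51 h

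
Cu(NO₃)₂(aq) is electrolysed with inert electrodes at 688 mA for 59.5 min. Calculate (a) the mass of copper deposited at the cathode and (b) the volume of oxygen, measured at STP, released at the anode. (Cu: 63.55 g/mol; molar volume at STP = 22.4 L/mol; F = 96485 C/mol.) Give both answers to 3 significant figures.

0.809 g Cu; 0.143 L O₂

Q = 0.688 × 3570 = 2456 C; n(e⁻) = 2456 / 96485 = 0.02545 mol
Cathode: Cu²⁺ + 2e⁻ → Cu → n(Cu) = 0.02545/2 = 0.01273 mol → 0.809 g
Anode: 2H₂O → O₂ + 4H⁺ + 4e⁻ → n(O₂) = 0.02545/4 = 0.006363 mol → 0.143 L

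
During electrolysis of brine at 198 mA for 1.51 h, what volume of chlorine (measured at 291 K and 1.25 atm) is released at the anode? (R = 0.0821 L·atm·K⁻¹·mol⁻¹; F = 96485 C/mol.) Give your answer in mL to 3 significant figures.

107 mL

Q = 0.198 A × 5436 s = 1076 C
n(e⁻) = Q/F = 1076/96485 = 0.01115 mol
2Cl⁻ → Cl₂ + 2e⁻, so n(Cl₂) = 0.01115 / 2 = 0.005575 mol
V = nRT/P = 0.005575 × 0.0821 × 291 / 1.25 = 0.1066 L
= 107 mL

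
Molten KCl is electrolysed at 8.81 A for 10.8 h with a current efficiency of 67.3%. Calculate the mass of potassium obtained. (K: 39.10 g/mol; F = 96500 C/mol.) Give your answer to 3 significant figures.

Q = 8.81 × 38880 = 3.425×10^5 C
n(e⁻) = 3.425×10^5 / 96500 = 3.549 mol
K⁺ + e⁻ → K, so theoretical m(K) = 3.549 × 39.10 = 138.8 g
Actual mass = 67.3% × 138.8 = 93.4 g

93.4 g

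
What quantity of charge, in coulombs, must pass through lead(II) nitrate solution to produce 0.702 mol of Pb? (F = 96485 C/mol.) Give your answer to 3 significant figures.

Pb²⁺ + 2e⁻ → Pb, so n(e⁻) = 2 × 0.702 = 1.404 mol
Q = 1.404 × 96485 = 1.355×10^5 C

1.35×10^5 C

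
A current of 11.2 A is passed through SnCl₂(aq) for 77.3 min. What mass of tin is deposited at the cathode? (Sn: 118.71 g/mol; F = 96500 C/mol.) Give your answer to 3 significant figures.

Charge passed = 11.2 × 4638 = 51950 C
n(e⁻) = 51950 / 96500 = 0.5383 mol
Sn²⁺ + 2e⁻ → Sn, so n(Sn) = 0.5383 / 2 = 0.2692 mol
m = 0.2692 × 118.71 = 32.0 g

32.0 g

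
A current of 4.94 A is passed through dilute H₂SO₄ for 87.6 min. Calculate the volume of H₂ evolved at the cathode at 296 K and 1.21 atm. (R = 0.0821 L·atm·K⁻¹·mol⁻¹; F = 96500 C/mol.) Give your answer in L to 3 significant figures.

Charge passed = 4.94 × 5256 = 25960 C
n(e⁻) = 25960 / 96500 = 0.2690 mol
2H⁺ + 2e⁻ → H₂, so n(H₂) = 0.2690 / 2 = 0.1345 mol
V = nRT/P = 0.1345 × 0.0821 × 296 / 1.21 = 2.701 L

2.70 L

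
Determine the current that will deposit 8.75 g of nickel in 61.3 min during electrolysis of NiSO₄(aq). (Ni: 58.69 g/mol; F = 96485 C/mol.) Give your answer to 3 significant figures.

7.82 A

n(Ni) = 8.75 / 58.69 = 0.1491 mol
Ni²⁺ + 2e⁻ → Ni, so n(e⁻) = 2 × 0.1491 = 0.2982 mol
Q = 0.2982 × 96485 = 28770 C
I = Q / t = 28770 / 3678 s = 7.82 A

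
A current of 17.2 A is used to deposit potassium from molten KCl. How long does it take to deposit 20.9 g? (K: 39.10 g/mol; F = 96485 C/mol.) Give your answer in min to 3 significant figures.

n(K) = 20.9 / 39.10 = 0.5345 mol
K⁺ + e⁻ → K, so n(e⁻) = 0.5345 mol
Q = 0.5345 × 96485 = 51570 C
t = Q / I = 51570 / 17.2 = 2998 s = 50.0 min

50.0 min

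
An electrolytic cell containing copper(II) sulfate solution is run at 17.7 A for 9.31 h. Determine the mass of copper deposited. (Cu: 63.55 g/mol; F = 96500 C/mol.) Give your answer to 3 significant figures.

Q = 17.7 A × 33516 s = 5.932×10^5 C
n(e⁻) = Q/F = 5.932×10^5/96500 = 6.147 mol
Cu²⁺ + 2e⁻ → Cu, so n(Cu) = 6.147 / 2 = 3.074 mol
m = 3.074 × 63.55 = 195 g

195 g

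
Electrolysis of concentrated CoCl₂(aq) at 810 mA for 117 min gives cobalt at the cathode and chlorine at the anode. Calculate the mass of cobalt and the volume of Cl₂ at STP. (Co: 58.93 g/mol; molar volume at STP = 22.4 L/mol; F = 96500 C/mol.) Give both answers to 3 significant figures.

Q = 0.810 × 7020 = 5686 C; n(e⁻) = 5686 / 96500 = 0.05892 mol
Cathode: Co²⁺ + 2e⁻ → Co → n(Co) = 0.05892/2 = 0.02946 mol → 1.74 g
Anode: 2Cl⁻ → Cl₂ + 2e⁻ → n(Cl₂) = 0.05892/2 = 0.02946 mol → 0.660 L

1.74 g Co; 0.660 L Cl₂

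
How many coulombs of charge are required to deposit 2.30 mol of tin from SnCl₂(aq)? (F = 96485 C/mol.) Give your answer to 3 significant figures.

4.44×10^5 C

Sn²⁺ + 2e⁻ → Sn, so n(e⁻) = 2 × 2.30 = 4.600 mol
Q = 4.600 × 96485 = 4.438×10^5 C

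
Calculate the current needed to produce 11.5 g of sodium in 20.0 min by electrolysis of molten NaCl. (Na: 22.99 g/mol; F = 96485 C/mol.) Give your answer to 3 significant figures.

n(Na) = 11.5 / 22.99 = 0.5002 mol
Na⁺ + e⁻ → Na, so n(e⁻) = 0.5002 mol
Q = 0.5002 × 96485 = 48260 C
I = Q / t = 48260 / 1200 s = 40.2 A

40.2 A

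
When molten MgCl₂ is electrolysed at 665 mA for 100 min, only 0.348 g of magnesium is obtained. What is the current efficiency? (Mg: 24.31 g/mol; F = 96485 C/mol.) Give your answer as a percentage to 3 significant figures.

Q = 0.665 × 6000 = 3990 C
n(e⁻) = 3990 / 96485 = 0.04135 mol
Mg²⁺ + 2e⁻ → Mg, so theoretical n(Mg) = 0.02068 mol → 0.5027 g
Efficiency = 0.348 / 0.5027 = 0.6923 = 69.2%

69.2%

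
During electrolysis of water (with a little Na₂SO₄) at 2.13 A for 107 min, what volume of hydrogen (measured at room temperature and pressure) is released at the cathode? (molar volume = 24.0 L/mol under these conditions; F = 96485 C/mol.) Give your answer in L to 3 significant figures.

Q = It = 2.13 × 6420 = 13670 C
n(e⁻) = Q/F = 13670/96485 = 0.1417 mol
2H⁺ + 2e⁻ → H₂, so n(H₂) = 0.1417 / 2 = 0.07085 mol
V = 0.07085 × 24.0 = 1.700 L

1.70 L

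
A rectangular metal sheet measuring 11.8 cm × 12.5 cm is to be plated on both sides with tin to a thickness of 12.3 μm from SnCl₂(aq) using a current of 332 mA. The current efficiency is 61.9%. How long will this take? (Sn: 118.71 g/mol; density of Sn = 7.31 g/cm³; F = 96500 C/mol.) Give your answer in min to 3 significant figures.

Plated area = 2 × 11.8 × 12.5 = 295.0 cm²
Volume = 295.0 × 12.3×10⁻⁴ cm = 0.3629 cm³
m(Sn) = 0.3629 × 7.31 = 2.653 g
n(Sn) = 2.653 / 118.71 = 0.02235 mol; n(e⁻) = 2 × 0.02235 = 0.04470 mol
Q = 0.04470 × 96500 / 0.619 = 6969 C
t = 6969 / 0.332 = 20990 s = 350 min

350 min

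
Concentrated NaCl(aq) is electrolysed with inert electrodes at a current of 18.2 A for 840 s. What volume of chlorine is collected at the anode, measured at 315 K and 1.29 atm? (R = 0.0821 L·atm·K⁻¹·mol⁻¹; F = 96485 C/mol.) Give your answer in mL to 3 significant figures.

Q = 18.2 A × 840 s = 15290 C
n(e⁻) = Q/F = 15290/96485 = 0.1585 mol
2Cl⁻ → Cl₂ + 2e⁻, so n(Cl₂) = 0.1585 / 2 = 0.07925 mol
V = nRT/P = 0.07925 × 0.0821 × 315 / 1.29 = 1.589 L
= 1590 mL

1590 mL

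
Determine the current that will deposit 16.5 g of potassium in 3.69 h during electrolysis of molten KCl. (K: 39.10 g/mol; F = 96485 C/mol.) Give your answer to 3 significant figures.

3.07 A

n(K) = 16.5 / 39.10 = 0.4220 mol
K⁺ + e⁻ → K, so n(e⁻) = 0.4220 mol
Q = 0.4220 × 96485 = 40720 C
I = Q / t = 40720 / 13284 s = 3.07 A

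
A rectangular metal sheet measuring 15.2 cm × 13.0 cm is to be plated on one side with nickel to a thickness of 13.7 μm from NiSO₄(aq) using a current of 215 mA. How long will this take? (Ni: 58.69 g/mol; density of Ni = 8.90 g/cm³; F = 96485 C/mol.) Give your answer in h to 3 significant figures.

10.2 h

Plated area = 15.2 × 13.0 = 197.6 cm²
Volume = 197.6 × 13.7×10⁻⁴ cm = 0.2707 cm³
m(Ni) = 0.2707 × 8.90 = 2.409 g
n(Ni) = 2.409 / 58.69 = 0.04105 mol; n(e⁻) = 2 × 0.04105 = 0.08210 mol
Q = 0.08210 × 96485 = 7921 C
t = 7921 / 0.215 = 36840 s = 10.2 h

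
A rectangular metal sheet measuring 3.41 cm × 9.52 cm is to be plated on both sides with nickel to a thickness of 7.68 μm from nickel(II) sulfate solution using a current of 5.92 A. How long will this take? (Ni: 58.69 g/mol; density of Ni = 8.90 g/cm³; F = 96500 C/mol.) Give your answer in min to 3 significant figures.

Plated area = 2 × 3.41 × 9.52 = 64.93 cm²
Volume = 64.93 × 7.68×10⁻⁴ cm = 0.04987 cm³
m(Ni) = 0.04987 × 8.90 = 0.4438 g
n(Ni) = 0.4438 / 58.69 = 0.007562 mol; n(e⁻) = 2 × 0.007562 = 0.01512 mol
Q = 0.01512 × 96500 = 1459 C
t = 1459 / 5.92 = 246.5 s = 4.11 min

4.11 min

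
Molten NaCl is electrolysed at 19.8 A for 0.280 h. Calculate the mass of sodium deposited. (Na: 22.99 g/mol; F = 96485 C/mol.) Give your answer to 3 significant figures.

Q = 19.8 A × 1008 s = 19960 C
Moles of electrons = 19960 / 96485 = 0.2069 mol
Na⁺ + e⁻ → Na, so n(Na) = 0.2069 mol
m = 0.2069 × 22.99 = 4.76 g

4.76 g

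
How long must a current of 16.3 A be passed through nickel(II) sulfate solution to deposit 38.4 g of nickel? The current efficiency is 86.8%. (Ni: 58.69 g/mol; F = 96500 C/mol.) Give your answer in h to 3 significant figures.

2.48 h

n(Ni) = 38.4 / 58.69 = 0.6543 mol
Ni²⁺ + 2e⁻ → Ni, so n(e⁻) = 2 × 0.6543 = 1.309 mol
Q = 1.309 × 96500 / 0.868 = 1.455×10^5 C
t = Q / I = 1.455×10^5 / 16.3 = 8926 s = 2.48 h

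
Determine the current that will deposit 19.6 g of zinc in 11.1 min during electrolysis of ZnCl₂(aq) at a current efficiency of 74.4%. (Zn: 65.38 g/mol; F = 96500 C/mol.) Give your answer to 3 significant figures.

n(Zn) = 19.6 / 65.38 = 0.2998 mol
Zn²⁺ + 2e⁻ → Zn, so n(e⁻) = 2 × 0.2998 = 0.5996 mol
Q = 0.5996 × 96500 / 0.744 = 77770 C
I = Q / t = 77770 / 666 s = 117 A

117 A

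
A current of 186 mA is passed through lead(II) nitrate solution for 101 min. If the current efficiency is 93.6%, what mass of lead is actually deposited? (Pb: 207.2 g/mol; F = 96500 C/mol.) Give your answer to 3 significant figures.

1.13 g

Q = 0.186 × 6060 = 1127 C
n(e⁻) = 1127 / 96500 = 0.01168 mol
Pb²⁺ + 2e⁻ → Pb, so theoretical m(Pb) = 0.005840 × 207.2 = 1.210 g
Actual mass = 93.6% × 1.210 = 1.13 g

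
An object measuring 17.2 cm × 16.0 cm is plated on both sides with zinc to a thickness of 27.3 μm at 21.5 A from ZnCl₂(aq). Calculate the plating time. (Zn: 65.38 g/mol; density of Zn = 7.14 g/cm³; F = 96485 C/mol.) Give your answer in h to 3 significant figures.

0.409 h

Plated area = 2 × 17.2 × 16.0 = 550.4 cm²
Volume = 550.4 × 27.3×10⁻⁴ cm = 1.503 cm³
m(Zn) = 1.503 × 7.14 = 10.73 g
n(Zn) = 10.73 / 65.38 = 0.1641 mol; n(e⁻) = 2 × 0.1641 = 0.3282 mol
Q = 0.3282 × 96485 = 31670 C
t = 31670 / 21.5 = 1473 s = 0.409 h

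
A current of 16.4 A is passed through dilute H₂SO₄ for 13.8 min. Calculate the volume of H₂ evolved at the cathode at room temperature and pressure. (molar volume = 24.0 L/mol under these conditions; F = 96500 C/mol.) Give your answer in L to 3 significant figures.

Q = It = 16.4 × 828 = 13580 C
Moles of electrons = 13580 / 96500 = 0.1407 mol
2H⁺ + 2e⁻ → H₂, so n(H₂) = 0.1407 / 2 = 0.07035 mol
V = 0.07035 × 24.0 = 1.688 L

1.69 L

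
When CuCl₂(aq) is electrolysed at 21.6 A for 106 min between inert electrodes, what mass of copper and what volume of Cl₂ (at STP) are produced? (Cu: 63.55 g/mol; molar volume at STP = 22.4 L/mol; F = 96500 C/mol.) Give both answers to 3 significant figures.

Q = 21.6 × 6360 = 1.374×10^5 C; n(e⁻) = 1.374×10^5 / 96500 = 1.424 mol
Cathode: Cu²⁺ + 2e⁻ → Cu → n(Cu) = 1.424/2 = 0.7120 mol → 45.2 g
Anode: 2Cl⁻ → Cl₂ + 2e⁻ → n(Cl₂) = 1.424/2 = 0.7120 mol → 15.9 L

45.2 g Cu; 15.9 L Cl₂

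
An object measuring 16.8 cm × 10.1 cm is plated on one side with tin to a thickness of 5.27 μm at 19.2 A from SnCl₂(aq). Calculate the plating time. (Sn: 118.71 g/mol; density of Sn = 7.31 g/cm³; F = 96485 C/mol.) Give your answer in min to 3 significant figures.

Plated area = 16.8 × 10.1 = 169.7 cm²
Volume = 169.7 × 5.27×10⁻⁴ cm = 0.08943 cm³
m(Sn) = 0.08943 × 7.31 = 0.6537 g
n(Sn) = 0.6537 / 118.71 = 0.005507 mol; n(e⁻) = 2 × 0.005507 = 0.01101 mol
Q = 0.01101 × 96485 = 1062 C
t = 1062 / 19.2 = 55.31 s = 0.922 min

0.922 min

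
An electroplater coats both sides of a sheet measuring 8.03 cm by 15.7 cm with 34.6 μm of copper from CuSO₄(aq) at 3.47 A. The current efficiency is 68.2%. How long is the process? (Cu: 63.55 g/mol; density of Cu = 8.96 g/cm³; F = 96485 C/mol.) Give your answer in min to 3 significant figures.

Plated area = 2 × 8.03 × 15.7 = 252.1 cm²
Volume = 252.1 × 34.6×10⁻⁴ cm = 0.8723 cm³
m(Cu) = 0.8723 × 8.96 = 7.816 g
n(Cu) = 7.816 / 63.55 = 0.1230 mol; n(e⁻) = 2 × 0.1230 = 0.2460 mol
Q = 0.2460 × 96485 / 0.682 = 34800 C
t = 34800 / 3.47 = 10030 s = 167 min

167 min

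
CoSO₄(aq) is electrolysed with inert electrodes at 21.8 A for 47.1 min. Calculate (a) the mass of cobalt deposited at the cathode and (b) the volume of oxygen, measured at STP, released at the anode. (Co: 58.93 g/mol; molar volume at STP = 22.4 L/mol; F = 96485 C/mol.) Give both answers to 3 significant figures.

18.8 g Co; 3.58 L O₂

Q = 21.8 × 2826 = 61610 C; n(e⁻) = 61610 / 96485 = 0.6385 mol
Cathode: Co²⁺ + 2e⁻ → Co → n(Co) = 0.6385/2 = 0.3193 mol → 18.8 g
Anode: 2H₂O → O₂ + 4H⁺ + 4e⁻ → n(O₂) = 0.6385/4 = 0.1596 mol → 3.58 L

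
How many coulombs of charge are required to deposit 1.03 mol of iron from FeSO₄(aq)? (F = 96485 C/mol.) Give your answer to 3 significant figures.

1.99×10^5 C

Fe²⁺ + 2e⁻ → Fe, so n(e⁻) = 2 × 1.03 = 2.060 mol
Q = 2.060 × 96485 = 1.988×10^5 C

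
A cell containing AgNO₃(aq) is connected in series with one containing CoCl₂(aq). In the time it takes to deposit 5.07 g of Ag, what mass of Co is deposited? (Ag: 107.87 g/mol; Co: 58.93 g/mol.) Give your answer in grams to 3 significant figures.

n(Ag) = 5.07 / 107.87 = 0.04700 mol
Ag⁺ + e⁻ → Ag, so n(e⁻) = 0.04700 mol
The cells are in series, so the same charge (and hence the same n(e⁻) = 0.04700 mol) passes through both.
Co²⁺ + 2e⁻ → Co, so n(Co) = 0.04700 / 2 = 0.02350 mol
m(Co) = 0.02350 × 58.93 = 1.38 g

1.38 g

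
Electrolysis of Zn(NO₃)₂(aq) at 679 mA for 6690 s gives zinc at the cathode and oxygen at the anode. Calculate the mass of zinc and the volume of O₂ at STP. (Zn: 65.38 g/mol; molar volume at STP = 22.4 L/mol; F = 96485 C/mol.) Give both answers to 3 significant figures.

Q = 0.679 × 6690 = 4543 C; n(e⁻) = 4543 / 96485 = 0.04709 mol
Cathode: Zn²⁺ + 2e⁻ → Zn → n(Zn) = 0.04709/2 = 0.02355 mol → 1.54 g
Anode: 2H₂O → O₂ + 4H⁺ + 4e⁻ → n(O₂) = 0.04709/4 = 0.01177 mol → 0.264 L

1.54 g Zn; 0.264 L O₂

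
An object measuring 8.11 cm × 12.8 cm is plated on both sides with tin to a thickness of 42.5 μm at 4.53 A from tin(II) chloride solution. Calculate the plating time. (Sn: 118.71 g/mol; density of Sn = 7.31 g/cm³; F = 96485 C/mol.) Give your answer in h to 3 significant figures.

0.643 h

Plated area = 2 × 8.11 × 12.8 = 207.6 cm²
Volume = 207.6 × 42.5×10⁻⁴ cm = 0.8823 cm³
m(Sn) = 0.8823 × 7.31 = 6.450 g
n(Sn) = 6.450 / 118.71 = 0.05433 mol; n(e⁻) = 2 × 0.05433 = 0.1087 mol
Q = 0.1087 × 96485 = 10490 C
t = 10490 / 4.53 = 2316 s = 0.643 h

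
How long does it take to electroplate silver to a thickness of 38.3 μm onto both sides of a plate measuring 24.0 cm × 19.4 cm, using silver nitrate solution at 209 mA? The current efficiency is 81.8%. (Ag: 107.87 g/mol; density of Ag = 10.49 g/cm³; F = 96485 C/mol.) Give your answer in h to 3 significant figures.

Plated area = 2 × 24.0 × 19.4 = 931.2 cm²
Volume = 931.2 × 38.3×10⁻⁴ cm = 3.566 cm³
m(Ag) = 3.566 × 10.49 = 37.41 g
n(Ag) = 37.41 / 107.87 = 0.3468 mol; n(e⁻) = 0.3468 mol
Q = 0.3468 × 96485 / 0.818 = 40910 C
t = 40910 / 0.209 = 1.957×10^5 s = 54.4 h

54.4 h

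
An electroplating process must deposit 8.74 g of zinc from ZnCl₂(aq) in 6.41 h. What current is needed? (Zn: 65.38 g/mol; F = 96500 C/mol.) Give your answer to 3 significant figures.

1.12 A

n(Zn) = 8.74 / 65.38 = 0.1337 mol
Zn²⁺ + 2e⁻ → Zn, so n(e⁻) = 2 × 0.1337 = 0.2674 mol
Q = 0.2674 × 96500 = 25800 C
I = Q / t = 25800 / 23076 s = 1.12 A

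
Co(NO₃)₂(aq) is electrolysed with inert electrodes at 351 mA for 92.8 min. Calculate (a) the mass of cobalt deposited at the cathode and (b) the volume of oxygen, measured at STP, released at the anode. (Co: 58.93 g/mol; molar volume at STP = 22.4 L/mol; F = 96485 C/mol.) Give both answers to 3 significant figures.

0.597 g Co; 0.113 L O₂

Q = 0.351 × 5568 = 1954 C; n(e⁻) = 1954 / 96485 = 0.02025 mol
Cathode: Co²⁺ + 2e⁻ → Co → n(Co) = 0.02025/2 = 0.01013 mol → 0.597 g
Anode: 2H₂O → O₂ + 4H⁺ + 4e⁻ → n(O₂) = 0.02025/4 = 0.005063 mol → 0.113 L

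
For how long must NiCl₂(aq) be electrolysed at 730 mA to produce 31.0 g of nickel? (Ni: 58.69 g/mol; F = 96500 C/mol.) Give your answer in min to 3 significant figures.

n(Ni) = 31.0 / 58.69 = 0.5282 mol
Ni²⁺ + 2e⁻ → Ni, so n(e⁻) = 2 × 0.5282 = 1.056 mol
Q = 1.056 × 96500 = 1.019×10^5 C
t = Q / I = 1.019×10^5 / 0.730 = 1.396×10^5 s = 2330 min

2330 min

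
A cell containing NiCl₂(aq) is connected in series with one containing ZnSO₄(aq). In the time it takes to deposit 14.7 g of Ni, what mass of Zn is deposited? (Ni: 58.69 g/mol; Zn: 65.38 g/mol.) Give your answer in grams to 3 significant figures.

n(Ni) = 14.7 / 58.69 = 0.2505 mol
Ni²⁺ + 2e⁻ → Ni, so n(e⁻) = 2 × 0.2505 = 0.5010 mol
In series, the same 0.5010 mol of electrons flows through the second cell.
Zn²⁺ + 2e⁻ → Zn, so n(Zn) = 0.5010 / 2 = 0.2505 mol
m(Zn) = 0.2505 × 65.38 = 16.4 g

16.4 g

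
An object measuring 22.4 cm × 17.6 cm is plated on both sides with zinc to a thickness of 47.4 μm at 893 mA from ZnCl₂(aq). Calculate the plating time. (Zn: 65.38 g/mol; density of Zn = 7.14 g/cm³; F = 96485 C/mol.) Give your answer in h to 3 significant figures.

24.5 h

Plated area = 2 × 22.4 × 17.6 = 788.5 cm²
Volume = 788.5 × 47.4×10⁻⁴ cm = 3.737 cm³
m(Zn) = 3.737 × 7.14 = 26.68 g
n(Zn) = 26.68 / 65.38 = 0.4081 mol; n(e⁻) = 2 × 0.4081 = 0.8162 mol
Q = 0.8162 × 96485 = 78750 C
t = 78750 / 0.893 = 88190 s = 24.5 h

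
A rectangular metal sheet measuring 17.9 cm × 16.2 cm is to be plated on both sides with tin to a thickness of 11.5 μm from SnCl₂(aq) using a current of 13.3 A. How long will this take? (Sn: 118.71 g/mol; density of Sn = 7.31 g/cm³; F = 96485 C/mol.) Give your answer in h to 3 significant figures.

0.166 h

Plated area = 2 × 17.9 × 16.2 = 580.0 cm²
Volume = 580.0 × 11.5×10⁻⁴ cm = 0.6670 cm³
m(Sn) = 0.6670 × 7.31 = 4.876 g
n(Sn) = 4.876 / 118.71 = 0.04107 mol; n(e⁻) = 2 × 0.04107 = 0.08214 mol
Q = 0.08214 × 96485 = 7925 C
t = 7925 / 13.3 = 595.9 s = 0.166 h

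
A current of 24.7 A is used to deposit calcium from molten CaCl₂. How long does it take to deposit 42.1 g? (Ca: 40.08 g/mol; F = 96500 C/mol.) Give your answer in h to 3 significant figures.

n(Ca) = 42.1 / 40.08 = 1.050 mol
Ca²⁺ + 2e⁻ → Ca, so n(e⁻) = 2 × 1.050 = 2.100 mol
Q = 2.100 × 96500 = 2.027×10^5 C
t = Q / I = 2.027×10^5 / 24.7 = 8206 s = 2.28 h

2.28 h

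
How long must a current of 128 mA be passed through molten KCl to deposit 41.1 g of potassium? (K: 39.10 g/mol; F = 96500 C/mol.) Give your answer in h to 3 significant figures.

n(K) = 41.1 / 39.10 = 1.051 mol
K⁺ + e⁻ → K, so n(e⁻) = 1.051 mol
Q = 1.051 × 96500 = 1.014×10^5 C
t = Q / I = 1.014×10^5 / 0.128 = 7.922×10^5 s = 220 h

220 h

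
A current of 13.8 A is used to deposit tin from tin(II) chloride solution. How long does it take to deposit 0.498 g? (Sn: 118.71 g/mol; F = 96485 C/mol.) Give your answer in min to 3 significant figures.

0.978 min

n(Sn) = 0.498 / 118.71 = 0.004195 mol
Sn²⁺ + 2e⁻ → Sn, so n(e⁻) = 2 × 0.004195 = 0.008390 mol
Q = 0.008390 × 96485 = 809.5 C
t = Q / I = 809.5 / 13.8 = 58.66 s = 0.978 min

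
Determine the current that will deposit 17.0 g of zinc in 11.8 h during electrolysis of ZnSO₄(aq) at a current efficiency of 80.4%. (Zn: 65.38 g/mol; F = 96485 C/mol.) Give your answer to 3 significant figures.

n(Zn) = 17.0 / 65.38 = 0.2600 mol
Zn²⁺ + 2e⁻ → Zn, so n(e⁻) = 2 × 0.2600 = 0.5200 mol
Q = 0.5200 × 96485 / 0.804 = 62400 C
I = Q / t = 62400 / 42480 s = 1.47 A

1.47 A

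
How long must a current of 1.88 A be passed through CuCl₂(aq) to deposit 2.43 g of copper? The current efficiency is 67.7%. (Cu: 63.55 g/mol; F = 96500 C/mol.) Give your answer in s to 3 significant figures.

n(Cu) = 2.43 / 63.55 = 0.03824 mol
Cu²⁺ + 2e⁻ → Cu, so n(e⁻) = 2 × 0.03824 = 0.07648 mol
Q = 0.07648 × 96500 / 0.677 = 10900 C
t = Q / I = 10900 / 1.88 = 5798 s

5800 s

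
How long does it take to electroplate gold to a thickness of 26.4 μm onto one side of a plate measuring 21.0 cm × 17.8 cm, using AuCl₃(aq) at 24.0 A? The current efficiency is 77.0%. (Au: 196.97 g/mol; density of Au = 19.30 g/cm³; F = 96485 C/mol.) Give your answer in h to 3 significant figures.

0.421 h

Plated area = 21.0 × 17.8 = 373.8 cm²
Volume = 373.8 × 26.4×10⁻⁴ cm = 0.9868 cm³
m(Au) = 0.9868 × 19.30 = 19.05 g
n(Au) = 19.05 / 196.97 = 0.09672 mol; n(e⁻) = 3 × 0.09672 = 0.2902 mol
Q = 0.2902 × 96485 / 0.770 = 36360 C
t = 36360 / 24.0 = 1515 s = 0.421 h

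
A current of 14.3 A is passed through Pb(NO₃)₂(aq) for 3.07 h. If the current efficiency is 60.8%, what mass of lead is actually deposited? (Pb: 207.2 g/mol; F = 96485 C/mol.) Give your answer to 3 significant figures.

Q = 14.3 × 11052 = 1.580×10^5 C
n(e⁻) = 1.580×10^5 / 96485 = 1.638 mol
Pb²⁺ + 2e⁻ → Pb, so theoretical m(Pb) = 0.8190 × 207.2 = 169.7 g
Actual mass = 60.8% × 169.7 = 103 g

103 g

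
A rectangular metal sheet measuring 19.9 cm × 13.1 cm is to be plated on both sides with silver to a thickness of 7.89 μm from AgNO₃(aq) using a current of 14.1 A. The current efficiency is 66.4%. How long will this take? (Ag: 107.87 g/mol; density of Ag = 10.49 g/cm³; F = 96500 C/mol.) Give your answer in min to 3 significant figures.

6.87 min

Plated area = 2 × 19.9 × 13.1 = 521.4 cm²
Volume = 521.4 × 7.89×10⁻⁴ cm = 0.4114 cm³
m(Ag) = 0.4114 × 10.49 = 4.316 g
n(Ag) = 4.316 / 107.87 = 0.04001 mol; n(e⁻) = 0.04001 mol
Q = 0.04001 × 96500 / 0.664 = 5815 C
t = 5815 / 14.1 = 412.4 s = 6.87 min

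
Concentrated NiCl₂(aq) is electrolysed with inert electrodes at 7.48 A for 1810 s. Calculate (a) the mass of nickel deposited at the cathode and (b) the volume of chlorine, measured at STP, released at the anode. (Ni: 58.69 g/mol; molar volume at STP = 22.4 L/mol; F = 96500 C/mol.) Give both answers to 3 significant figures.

Q = 7.48 × 1810 = 13540 C; n(e⁻) = 13540 / 96500 = 0.1403 mol
Cathode: Ni²⁺ + 2e⁻ → Ni → n(Ni) = 0.1403/2 = 0.07015 mol → 4.12 g
Anode: 2Cl⁻ → Cl₂ + 2e⁻ → n(Cl₂) = 0.1403/2 = 0.07015 mol → 1.57 L

4.12 g Ni; 1.57 L Cl₂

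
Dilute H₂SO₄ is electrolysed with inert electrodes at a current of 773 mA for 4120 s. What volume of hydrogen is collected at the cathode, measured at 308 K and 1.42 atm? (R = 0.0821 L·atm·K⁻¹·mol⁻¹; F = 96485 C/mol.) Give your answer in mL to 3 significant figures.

294 mL

Charge passed = 0.773 × 4120 = 3185 C
n(e⁻) = Q/F = 3185/96485 = 0.03301 mol
2H⁺ + 2e⁻ → H₂, so n(H₂) = 0.03301 / 2 = 0.01651 mol
V = nRT/P = 0.01651 × 0.0821 × 308 / 1.42 = 0.2940 L
= 294 mL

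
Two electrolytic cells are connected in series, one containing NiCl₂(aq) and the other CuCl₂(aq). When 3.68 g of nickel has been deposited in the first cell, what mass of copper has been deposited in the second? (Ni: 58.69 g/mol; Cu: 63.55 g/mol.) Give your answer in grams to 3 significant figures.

n(Ni) = 3.68 / 58.69 = 0.06270 mol
Ni²⁺ + 2e⁻ → Ni, so n(e⁻) = 2 × 0.06270 = 0.1254 mol
In series, the same 0.1254 mol of electrons flows through the second cell.
Cu²⁺ + 2e⁻ → Cu, so n(Cu) = 0.1254 / 2 = 0.06270 mol
m(Cu) = 0.06270 × 63.55 = 3.98 g

3.98 g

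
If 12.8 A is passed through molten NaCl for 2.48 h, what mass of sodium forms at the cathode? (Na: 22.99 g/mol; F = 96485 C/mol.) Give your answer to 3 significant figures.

27.2 g

Q = It = 12.8 × 8928 = 1.143×10^5 C
Moles of electrons = 1.143×10^5 / 96485 = 1.185 mol
Na⁺ + e⁻ → Na, so n(Na) = 1.185 mol
m = 1.185 × 22.99 = 27.2 g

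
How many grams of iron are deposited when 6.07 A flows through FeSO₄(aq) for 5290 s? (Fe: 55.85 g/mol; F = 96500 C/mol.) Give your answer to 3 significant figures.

9.29 g

Q = 6.07 A × 5290 s = 32110 C
n(e⁻) = Q/F = 32110/96500 = 0.3327 mol
Fe²⁺ + 2e⁻ → Fe, so n(Fe) = 0.3327 / 2 = 0.1664 mol
m = 0.1664 × 55.85 = 9.29 g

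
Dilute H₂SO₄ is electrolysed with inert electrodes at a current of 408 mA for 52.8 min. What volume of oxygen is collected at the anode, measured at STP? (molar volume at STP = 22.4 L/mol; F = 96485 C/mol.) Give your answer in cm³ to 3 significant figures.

Q = 0.408 A × 3168 s = 1293 C
Moles of electrons = 1293 / 96485 = 0.01340 mol
2H₂O → O₂ + 4H⁺ + 4e⁻, so n(O₂) = 0.01340 / 4 = 0.003350 mol
V = 0.003350 × 22.4 = 0.07504 L
= 75.0 cm³

75.0 cm³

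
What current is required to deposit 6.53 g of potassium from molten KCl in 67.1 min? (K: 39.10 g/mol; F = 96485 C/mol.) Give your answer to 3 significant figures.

n(K) = 6.53 / 39.10 = 0.1670 mol
K⁺ + e⁻ → K, so n(e⁻) = 0.1670 mol
Q = 0.1670 × 96485 = 16110 C
I = Q / t = 16110 / 4026 s = 4.00 A

4.00 A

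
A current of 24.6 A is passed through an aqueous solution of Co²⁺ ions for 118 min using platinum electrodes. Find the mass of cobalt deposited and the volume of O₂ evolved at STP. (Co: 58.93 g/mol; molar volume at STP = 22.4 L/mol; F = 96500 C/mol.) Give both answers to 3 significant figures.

Q = 24.6 × 7080 = 1.742×10^5 C; n(e⁻) = 1.742×10^5 / 96500 = 1.805 mol
Cathode: Co²⁺ + 2e⁻ → Co → n(Co) = 1.805/2 = 0.9025 mol → 53.2 g
Anode: 2H₂O → O₂ + 4H⁺ + 4e⁻ → n(O₂) = 1.805/4 = 0.4513 mol → 10.1 L

53.2 g Co; 10.1 L O₂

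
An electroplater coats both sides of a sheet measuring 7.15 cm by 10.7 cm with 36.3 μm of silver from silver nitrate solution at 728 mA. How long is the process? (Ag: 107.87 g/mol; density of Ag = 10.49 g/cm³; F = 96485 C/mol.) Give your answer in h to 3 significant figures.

1.99 h

Plated area = 2 × 7.15 × 10.7 = 153.0 cm²
Volume = 153.0 × 36.3×10⁻⁴ cm = 0.5554 cm³
m(Ag) = 0.5554 × 10.49 = 5.826 g
n(Ag) = 5.826 / 107.87 = 0.05401 mol; n(e⁻) = 0.05401 mol
Q = 0.05401 × 96485 = 5211 C
t = 5211 / 0.728 = 7158 s = 1.99 h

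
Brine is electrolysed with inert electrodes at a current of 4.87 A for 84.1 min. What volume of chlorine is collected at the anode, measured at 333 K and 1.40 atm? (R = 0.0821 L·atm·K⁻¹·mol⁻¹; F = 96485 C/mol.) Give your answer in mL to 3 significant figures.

Charge passed = 4.87 × 5046 = 24570 C
Moles of electrons = 24570 / 96485 = 0.2547 mol
2Cl⁻ → Cl₂ + 2e⁻, so n(Cl₂) = 0.2547 / 2 = 0.1274 mol
V = nRT/P = 0.1274 × 0.0821 × 333 / 1.40 = 2.488 L
= 2490 mL

2490 mL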